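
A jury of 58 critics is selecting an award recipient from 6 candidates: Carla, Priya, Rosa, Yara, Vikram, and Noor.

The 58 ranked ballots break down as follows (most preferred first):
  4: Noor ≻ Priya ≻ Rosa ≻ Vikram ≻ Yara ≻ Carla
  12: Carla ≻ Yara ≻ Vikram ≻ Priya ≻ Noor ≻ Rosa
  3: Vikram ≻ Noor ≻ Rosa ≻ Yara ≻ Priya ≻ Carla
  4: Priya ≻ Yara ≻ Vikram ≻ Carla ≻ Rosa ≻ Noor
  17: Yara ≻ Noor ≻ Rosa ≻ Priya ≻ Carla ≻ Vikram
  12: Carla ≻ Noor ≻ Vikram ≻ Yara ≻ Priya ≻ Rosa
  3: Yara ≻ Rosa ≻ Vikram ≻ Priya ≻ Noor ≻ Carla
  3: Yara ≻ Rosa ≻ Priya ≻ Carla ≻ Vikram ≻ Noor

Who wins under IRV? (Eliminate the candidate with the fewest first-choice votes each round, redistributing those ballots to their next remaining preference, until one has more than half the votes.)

Round 1: Carla 24, Priya 4, Rosa 0, Yara 23, Vikram 3, Noor 4. Rosa eliminated.
Round 2: Carla 24, Priya 4, Yara 23, Vikram 3, Noor 4. Vikram eliminated.
Round 3: Carla 24, Priya 4, Yara 23, Noor 7. Priya eliminated.
Round 4: Carla 24, Yara 27, Noor 7. Noor eliminated.
Round 5: Carla 24, Yara 34. Yara has a majority (≥30).

Yara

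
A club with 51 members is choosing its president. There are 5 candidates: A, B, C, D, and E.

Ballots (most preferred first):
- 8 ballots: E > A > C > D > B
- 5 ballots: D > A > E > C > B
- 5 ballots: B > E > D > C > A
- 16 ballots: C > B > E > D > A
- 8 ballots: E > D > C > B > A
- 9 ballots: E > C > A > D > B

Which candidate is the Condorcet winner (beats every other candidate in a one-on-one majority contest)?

E

E vs A: 46–5
E vs B: 30–21
E vs C: 35–16
E vs D: 46–5
E beats every other candidate.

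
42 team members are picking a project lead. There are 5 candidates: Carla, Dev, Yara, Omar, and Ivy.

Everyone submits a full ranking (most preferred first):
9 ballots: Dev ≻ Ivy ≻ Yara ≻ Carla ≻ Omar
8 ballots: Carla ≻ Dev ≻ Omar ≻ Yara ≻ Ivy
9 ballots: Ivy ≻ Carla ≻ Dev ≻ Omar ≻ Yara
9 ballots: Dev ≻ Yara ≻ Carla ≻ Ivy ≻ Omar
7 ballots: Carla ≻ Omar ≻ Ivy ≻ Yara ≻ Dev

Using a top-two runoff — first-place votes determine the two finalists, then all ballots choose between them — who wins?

Carla

Round 1 first-place votes: Carla 15, Dev 18, Yara 0, Omar 0, Ivy 9. Dev and Carla advance.
Runoff: Dev is ranked above Carla on 18 ballots, Carla above Dev on 24.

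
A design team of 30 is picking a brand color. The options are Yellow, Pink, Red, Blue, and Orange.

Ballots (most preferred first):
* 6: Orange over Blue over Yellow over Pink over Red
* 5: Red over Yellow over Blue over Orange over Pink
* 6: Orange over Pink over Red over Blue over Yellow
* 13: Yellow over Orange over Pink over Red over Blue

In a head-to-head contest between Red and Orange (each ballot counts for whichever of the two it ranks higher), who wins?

Red is ranked above Orange on 5 ballots; Orange above Red on 25.

Orange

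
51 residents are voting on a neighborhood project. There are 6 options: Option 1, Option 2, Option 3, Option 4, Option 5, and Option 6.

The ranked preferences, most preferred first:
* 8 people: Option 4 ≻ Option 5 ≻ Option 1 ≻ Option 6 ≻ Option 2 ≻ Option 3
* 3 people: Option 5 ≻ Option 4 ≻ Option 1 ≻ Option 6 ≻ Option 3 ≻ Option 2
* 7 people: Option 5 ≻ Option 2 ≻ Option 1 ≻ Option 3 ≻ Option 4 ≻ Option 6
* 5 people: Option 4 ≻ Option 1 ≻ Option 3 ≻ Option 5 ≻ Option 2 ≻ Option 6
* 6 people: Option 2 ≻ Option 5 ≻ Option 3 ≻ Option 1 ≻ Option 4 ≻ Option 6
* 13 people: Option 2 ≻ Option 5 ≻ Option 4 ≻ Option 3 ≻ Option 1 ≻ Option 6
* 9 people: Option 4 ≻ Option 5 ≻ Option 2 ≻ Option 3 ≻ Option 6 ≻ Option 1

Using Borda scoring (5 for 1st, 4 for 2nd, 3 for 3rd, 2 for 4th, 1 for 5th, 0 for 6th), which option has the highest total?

Option 1: 8×3 + 3×3 + 7×3 + 5×4 + 6×2 + 13×1 + 9×0 = 99
Option 2: 8×1 + 3×0 + 7×4 + 5×1 + 6×5 + 13×5 + 9×3 = 163
Option 3: 8×0 + 3×1 + 7×2 + 5×3 + 6×3 + 13×2 + 9×2 = 94
Option 4: 8×5 + 3×4 + 7×1 + 5×5 + 6×1 + 13×3 + 9×5 = 174
Option 5: 8×4 + 3×5 + 7×5 + 5×2 + 6×4 + 13×4 + 9×4 = 204
Option 6: 8×2 + 3×2 + 7×0 + 5×0 + 6×0 + 13×0 + 9×1 = 31

Option 5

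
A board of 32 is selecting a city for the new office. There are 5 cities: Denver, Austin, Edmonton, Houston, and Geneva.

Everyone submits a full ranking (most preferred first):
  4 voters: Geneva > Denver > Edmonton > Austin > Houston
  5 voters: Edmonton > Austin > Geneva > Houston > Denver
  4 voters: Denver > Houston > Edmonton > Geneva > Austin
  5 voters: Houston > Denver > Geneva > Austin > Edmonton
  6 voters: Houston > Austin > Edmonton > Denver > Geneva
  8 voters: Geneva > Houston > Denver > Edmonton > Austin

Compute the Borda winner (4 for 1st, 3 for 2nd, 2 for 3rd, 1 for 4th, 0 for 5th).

Houston

Denver: 4×3 + 5×0 + 4×4 + 5×3 + 6×1 + 8×2 = 65
Austin: 4×1 + 5×3 + 4×0 + 5×1 + 6×3 + 8×0 = 42
Edmonton: 4×2 + 5×4 + 4×2 + 5×0 + 6×2 + 8×1 = 56
Houston: 4×0 + 5×1 + 4×3 + 5×4 + 6×4 + 8×3 = 85
Geneva: 4×4 + 5×2 + 4×1 + 5×2 + 6×0 + 8×4 = 72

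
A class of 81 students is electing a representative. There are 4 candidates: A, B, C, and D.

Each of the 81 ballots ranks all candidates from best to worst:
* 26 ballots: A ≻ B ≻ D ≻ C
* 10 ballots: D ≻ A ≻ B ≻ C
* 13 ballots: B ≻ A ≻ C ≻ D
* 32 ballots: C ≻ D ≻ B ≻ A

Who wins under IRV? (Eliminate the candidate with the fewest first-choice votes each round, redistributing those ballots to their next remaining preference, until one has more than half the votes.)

A

Round 1: A 26, B 13, C 32, D 10. D eliminated.
Round 2: A 36, B 13, C 32. B eliminated.
Round 3: A 49, C 32. A has a majority (≥41).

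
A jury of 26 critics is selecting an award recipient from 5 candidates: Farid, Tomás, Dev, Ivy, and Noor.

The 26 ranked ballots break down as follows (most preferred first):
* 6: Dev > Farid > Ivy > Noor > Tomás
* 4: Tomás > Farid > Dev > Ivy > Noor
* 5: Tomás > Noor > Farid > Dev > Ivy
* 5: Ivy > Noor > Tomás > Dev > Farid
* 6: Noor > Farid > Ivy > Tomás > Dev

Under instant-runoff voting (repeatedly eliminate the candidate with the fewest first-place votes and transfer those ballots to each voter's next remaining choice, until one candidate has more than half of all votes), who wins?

Round 1: Farid 0, Tomás 9, Dev 6, Ivy 5, Noor 6. Farid eliminated.
Round 2: Tomás 9, Dev 6, Ivy 5, Noor 6. Ivy eliminated.
Round 3: Tomás 9, Dev 6, Noor 11. Dev eliminated.
Round 4: Tomás 9, Noor 17. Noor has a majority (≥14).

Noor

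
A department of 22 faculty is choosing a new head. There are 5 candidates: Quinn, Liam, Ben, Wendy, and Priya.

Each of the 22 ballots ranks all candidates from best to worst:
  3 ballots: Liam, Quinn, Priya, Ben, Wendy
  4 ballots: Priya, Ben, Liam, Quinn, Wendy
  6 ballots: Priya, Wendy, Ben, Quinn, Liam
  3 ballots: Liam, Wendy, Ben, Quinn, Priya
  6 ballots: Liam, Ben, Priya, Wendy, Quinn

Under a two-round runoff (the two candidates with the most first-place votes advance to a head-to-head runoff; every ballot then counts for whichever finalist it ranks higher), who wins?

Liam

Round 1 first-place votes: Quinn 0, Liam 12, Ben 0, Wendy 0, Priya 10. Liam and Priya advance.
Runoff: Liam is ranked above Priya on 12 ballots, Priya above Liam on 10.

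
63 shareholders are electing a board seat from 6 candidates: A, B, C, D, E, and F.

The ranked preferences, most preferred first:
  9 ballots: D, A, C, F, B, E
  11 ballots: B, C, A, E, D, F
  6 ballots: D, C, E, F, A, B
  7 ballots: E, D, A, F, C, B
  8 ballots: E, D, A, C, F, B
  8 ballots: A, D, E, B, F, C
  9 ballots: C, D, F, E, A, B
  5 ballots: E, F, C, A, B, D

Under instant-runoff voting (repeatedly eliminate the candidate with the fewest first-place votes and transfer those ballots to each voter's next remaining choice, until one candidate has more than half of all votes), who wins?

D

Round 1: A 8, B 11, C 9, D 15, E 20, F 0. F eliminated.
Round 2: A 8, B 11, C 9, D 15, E 20. A eliminated.
Round 3: B 11, C 9, D 23, E 20. C eliminated.
Round 4: B 11, D 32, E 20. D has a majority (≥32).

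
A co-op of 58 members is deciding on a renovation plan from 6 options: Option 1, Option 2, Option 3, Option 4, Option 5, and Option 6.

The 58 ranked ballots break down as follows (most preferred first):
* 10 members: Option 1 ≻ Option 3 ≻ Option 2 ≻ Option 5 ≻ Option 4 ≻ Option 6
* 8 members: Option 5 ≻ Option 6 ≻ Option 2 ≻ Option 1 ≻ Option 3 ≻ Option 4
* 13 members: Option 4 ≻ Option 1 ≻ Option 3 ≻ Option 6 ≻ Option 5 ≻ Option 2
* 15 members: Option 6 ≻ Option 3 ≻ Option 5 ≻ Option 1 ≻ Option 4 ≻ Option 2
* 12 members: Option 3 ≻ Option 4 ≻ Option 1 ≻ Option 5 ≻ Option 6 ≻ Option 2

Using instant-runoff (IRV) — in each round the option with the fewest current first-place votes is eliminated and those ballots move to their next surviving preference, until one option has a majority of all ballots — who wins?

Round 1: Option 1 10, Option 2 0, Option 3 12, Option 4 13, Option 5 8, Option 6 15. Option 2 eliminated.
Round 2: Option 1 10, Option 3 12, Option 4 13, Option 5 8, Option 6 15. Option 5 eliminated.
Round 3: Option 1 10, Option 3 12, Option 4 13, Option 6 23. Option 1 eliminated.
Round 4: Option 3 22, Option 4 13, Option 6 23. Option 4 eliminated.
Round 5: Option 3 35, Option 6 23. Option 3 has a majority (≥30).

Option 3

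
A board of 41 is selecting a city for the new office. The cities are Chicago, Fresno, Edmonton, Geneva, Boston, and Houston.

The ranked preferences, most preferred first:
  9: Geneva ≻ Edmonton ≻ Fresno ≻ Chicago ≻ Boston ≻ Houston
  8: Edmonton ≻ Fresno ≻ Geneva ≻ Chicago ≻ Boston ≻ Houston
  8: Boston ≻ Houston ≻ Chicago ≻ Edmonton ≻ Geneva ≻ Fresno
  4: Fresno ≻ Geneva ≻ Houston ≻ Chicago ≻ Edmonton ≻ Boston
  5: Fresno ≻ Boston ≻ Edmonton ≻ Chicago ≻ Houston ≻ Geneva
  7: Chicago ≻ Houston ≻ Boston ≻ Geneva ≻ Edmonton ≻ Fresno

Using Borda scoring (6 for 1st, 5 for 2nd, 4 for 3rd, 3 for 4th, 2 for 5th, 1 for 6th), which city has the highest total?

Chicago: 9×3 + 8×3 + 8×4 + 4×3 + 5×3 + 7×6 = 152
Fresno: 9×4 + 8×5 + 8×1 + 4×6 + 5×6 + 7×1 = 145
Edmonton: 9×5 + 8×6 + 8×3 + 4×2 + 5×4 + 7×2 = 159
Geneva: 9×6 + 8×4 + 8×2 + 4×5 + 5×1 + 7×3 = 148
Boston: 9×2 + 8×2 + 8×6 + 4×1 + 5×5 + 7×4 = 139
Houston: 9×1 + 8×1 + 8×5 + 4×4 + 5×2 + 7×5 = 118

Edmonton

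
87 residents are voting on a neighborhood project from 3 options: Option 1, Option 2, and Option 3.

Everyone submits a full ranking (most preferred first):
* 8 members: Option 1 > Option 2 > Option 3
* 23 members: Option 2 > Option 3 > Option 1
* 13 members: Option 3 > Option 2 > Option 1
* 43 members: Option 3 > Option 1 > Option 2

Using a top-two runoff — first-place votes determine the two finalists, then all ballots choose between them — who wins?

Round 1 first-place votes: Option 1 8, Option 2 23, Option 3 56. Option 3 and Option 2 advance.
Runoff: Option 3 is ranked above Option 2 on 56 ballots, Option 2 above Option 3 on 31.

Option 3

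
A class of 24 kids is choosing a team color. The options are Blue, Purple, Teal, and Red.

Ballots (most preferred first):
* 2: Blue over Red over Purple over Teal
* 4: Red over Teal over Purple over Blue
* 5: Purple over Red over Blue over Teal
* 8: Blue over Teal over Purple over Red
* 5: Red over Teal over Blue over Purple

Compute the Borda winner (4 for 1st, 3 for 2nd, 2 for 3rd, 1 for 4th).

Blue: 2×4 + 4×1 + 5×2 + 8×4 + 5×2 = 64
Purple: 2×2 + 4×2 + 5×4 + 8×2 + 5×1 = 53
Teal: 2×1 + 4×3 + 5×1 + 8×3 + 5×3 = 58
Red: 2×3 + 4×4 + 5×3 + 8×1 + 5×4 = 65

Red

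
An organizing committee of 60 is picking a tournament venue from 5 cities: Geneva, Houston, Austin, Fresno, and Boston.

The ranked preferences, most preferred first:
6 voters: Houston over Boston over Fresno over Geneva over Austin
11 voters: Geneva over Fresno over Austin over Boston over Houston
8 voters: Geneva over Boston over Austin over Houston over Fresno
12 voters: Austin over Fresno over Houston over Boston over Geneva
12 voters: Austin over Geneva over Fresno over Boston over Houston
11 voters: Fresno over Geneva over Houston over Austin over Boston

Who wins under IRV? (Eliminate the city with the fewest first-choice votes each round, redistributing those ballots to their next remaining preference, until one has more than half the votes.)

Round 1: Geneva 19, Houston 6, Austin 24, Fresno 11, Boston 0. Boston eliminated.
Round 2: Geneva 19, Houston 6, Austin 24, Fresno 11. Houston eliminated.
Round 3: Geneva 19, Austin 24, Fresno 17. Fresno eliminated.
Round 4: Geneva 36, Austin 24. Geneva has a majority (≥31).

Geneva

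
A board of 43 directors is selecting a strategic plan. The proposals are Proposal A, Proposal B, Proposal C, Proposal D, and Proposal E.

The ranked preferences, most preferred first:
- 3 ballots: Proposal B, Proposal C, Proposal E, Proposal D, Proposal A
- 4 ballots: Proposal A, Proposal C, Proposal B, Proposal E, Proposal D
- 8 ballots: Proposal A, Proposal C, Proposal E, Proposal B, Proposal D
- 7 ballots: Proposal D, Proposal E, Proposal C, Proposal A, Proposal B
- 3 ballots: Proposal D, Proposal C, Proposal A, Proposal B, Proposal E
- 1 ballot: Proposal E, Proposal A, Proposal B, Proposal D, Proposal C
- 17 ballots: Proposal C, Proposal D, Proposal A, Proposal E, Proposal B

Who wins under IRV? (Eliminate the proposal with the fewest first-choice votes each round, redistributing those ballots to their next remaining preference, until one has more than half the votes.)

Round 1: Proposal A 12, Proposal B 3, Proposal C 17, Proposal D 10, Proposal E 1. Proposal E eliminated.
Round 2: Proposal A 13, Proposal B 3, Proposal C 17, Proposal D 10. Proposal B eliminated.
Round 3: Proposal A 13, Proposal C 20, Proposal D 10. Proposal D eliminated.
Round 4: Proposal A 13, Proposal C 30. Proposal C has a majority (≥22).

Proposal C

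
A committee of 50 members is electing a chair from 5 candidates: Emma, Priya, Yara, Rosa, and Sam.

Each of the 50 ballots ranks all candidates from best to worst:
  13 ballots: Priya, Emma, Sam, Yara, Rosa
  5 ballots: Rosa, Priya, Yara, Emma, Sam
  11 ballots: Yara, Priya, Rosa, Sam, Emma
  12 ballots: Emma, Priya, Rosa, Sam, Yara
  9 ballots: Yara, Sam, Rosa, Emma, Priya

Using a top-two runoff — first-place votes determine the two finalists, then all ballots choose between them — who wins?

Round 1 first-place votes: Emma 12, Priya 13, Yara 20, Rosa 5, Sam 0. Yara and Priya advance.
Runoff: Yara is ranked above Priya on 20 ballots, Priya above Yara on 30.

Priya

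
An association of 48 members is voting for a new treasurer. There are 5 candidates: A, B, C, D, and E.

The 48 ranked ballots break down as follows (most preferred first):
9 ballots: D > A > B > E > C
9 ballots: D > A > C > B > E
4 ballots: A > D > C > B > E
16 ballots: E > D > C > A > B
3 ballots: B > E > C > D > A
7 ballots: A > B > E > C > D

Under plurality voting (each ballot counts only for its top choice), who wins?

D

First-place votes: A 11, B 3, C 0, D 18, E 16.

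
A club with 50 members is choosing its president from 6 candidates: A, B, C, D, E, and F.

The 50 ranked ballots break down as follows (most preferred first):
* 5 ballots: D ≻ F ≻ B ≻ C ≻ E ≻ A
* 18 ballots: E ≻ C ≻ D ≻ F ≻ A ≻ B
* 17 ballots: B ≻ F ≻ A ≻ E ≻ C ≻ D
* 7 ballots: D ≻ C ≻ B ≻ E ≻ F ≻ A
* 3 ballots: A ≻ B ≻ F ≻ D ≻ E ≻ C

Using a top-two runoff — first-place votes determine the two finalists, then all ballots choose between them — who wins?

Round 1 first-place votes: A 3, B 17, C 0, D 12, E 18, F 0. E and B advance.
Runoff: E is ranked above B on 18 ballots, B above E on 32.

B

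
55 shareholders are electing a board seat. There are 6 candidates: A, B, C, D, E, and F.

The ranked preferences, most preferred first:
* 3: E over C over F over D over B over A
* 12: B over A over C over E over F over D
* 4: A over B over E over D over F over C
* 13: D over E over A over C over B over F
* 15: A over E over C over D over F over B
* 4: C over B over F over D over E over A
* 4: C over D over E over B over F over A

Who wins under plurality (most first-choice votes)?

First-place votes: A 19, B 12, C 8, D 13, E 3, F 0.

A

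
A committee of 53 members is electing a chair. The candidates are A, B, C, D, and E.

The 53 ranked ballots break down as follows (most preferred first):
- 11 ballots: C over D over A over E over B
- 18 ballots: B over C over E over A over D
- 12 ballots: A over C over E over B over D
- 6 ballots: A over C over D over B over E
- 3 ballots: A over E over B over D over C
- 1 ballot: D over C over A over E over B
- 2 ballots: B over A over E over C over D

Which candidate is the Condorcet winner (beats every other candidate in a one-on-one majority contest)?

C vs A: 30–23
C vs B: 30–23
C vs D: 49–4
C vs E: 48–5
C beats every other candidate.

C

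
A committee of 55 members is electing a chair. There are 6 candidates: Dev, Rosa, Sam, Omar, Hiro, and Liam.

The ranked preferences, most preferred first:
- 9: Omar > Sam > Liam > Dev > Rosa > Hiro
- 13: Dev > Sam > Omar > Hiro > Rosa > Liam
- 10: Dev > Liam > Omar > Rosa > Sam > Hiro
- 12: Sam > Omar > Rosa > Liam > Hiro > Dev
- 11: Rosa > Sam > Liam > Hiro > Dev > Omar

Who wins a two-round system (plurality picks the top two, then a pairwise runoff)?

Sam

Round 1 first-place votes: Dev 23, Rosa 11, Sam 12, Omar 9, Hiro 0, Liam 0. Dev and Sam advance.
Runoff: Dev is ranked above Sam on 23 ballots, Sam above Dev on 32.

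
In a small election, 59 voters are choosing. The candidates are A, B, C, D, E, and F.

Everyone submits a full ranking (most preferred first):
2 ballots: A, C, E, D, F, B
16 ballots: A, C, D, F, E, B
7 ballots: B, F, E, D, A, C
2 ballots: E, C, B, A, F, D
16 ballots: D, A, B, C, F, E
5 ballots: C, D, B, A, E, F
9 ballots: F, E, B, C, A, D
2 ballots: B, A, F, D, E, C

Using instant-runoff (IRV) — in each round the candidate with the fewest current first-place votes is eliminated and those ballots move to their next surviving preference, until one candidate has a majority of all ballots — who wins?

D

Round 1: A 18, B 9, C 5, D 16, E 2, F 9. E eliminated.
Round 2: A 18, B 9, C 7, D 16, F 9. C eliminated.
Round 3: A 18, B 11, D 21, F 9. F eliminated.
Round 4: A 18, B 20, D 21. A eliminated.
Round 5: B 20, D 39. D has a majority (≥30).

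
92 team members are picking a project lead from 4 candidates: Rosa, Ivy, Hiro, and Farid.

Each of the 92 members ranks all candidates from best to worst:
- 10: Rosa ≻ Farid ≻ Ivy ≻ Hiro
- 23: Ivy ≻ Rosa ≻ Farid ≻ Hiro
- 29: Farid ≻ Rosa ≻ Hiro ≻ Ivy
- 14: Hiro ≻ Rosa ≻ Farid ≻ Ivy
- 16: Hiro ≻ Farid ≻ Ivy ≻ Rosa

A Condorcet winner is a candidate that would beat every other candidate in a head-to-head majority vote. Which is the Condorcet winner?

Rosa vs Ivy: 53–39
Rosa vs Hiro: 62–30
Rosa vs Farid: 47–45
Rosa beats every other candidate.

Rosa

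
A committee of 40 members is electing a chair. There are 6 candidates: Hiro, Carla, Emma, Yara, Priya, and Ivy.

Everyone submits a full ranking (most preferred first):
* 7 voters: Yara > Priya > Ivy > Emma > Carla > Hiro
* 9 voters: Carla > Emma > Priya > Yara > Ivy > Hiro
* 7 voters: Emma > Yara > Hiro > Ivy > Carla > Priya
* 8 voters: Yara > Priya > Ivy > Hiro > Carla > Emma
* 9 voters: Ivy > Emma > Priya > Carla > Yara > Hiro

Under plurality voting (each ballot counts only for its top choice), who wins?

First-place votes: Hiro 0, Carla 9, Emma 7, Yara 15, Priya 0, Ivy 9.

Yara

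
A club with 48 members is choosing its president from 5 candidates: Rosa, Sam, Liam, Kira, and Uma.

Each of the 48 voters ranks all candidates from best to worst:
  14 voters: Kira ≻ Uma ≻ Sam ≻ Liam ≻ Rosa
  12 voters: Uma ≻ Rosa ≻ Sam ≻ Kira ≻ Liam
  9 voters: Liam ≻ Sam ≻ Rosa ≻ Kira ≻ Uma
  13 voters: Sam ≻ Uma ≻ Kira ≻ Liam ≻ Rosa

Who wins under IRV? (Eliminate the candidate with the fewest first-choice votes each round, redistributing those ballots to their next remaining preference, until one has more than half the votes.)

Round 1: Rosa 0, Sam 13, Liam 9, Kira 14, Uma 12. Rosa eliminated.
Round 2: Sam 13, Liam 9, Kira 14, Uma 12. Liam eliminated.
Round 3: Sam 22, Kira 14, Uma 12. Uma eliminated.
Round 4: Sam 34, Kira 14. Sam has a majority (≥25).

Sam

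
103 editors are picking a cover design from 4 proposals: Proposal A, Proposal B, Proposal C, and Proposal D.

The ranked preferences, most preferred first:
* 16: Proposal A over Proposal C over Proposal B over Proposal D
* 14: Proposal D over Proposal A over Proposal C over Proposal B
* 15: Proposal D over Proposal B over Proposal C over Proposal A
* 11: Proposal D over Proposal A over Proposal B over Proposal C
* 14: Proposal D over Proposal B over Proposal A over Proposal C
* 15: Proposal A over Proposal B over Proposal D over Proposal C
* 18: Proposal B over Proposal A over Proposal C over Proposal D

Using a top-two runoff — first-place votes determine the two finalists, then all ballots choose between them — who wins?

Proposal D

Round 1 first-place votes: Proposal A 31, Proposal B 18, Proposal C 0, Proposal D 54. Proposal D and Proposal A advance.
Runoff: Proposal D is ranked above Proposal A on 54 ballots, Proposal A above Proposal D on 49.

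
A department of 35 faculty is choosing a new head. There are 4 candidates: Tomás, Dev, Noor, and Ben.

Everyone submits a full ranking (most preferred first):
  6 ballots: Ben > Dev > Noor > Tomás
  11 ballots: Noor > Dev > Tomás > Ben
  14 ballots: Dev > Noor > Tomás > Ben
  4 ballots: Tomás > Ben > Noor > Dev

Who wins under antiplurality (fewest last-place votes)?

Noor

Last-place votes: Tomás 6, Dev 4, Noor 0, Ben 25.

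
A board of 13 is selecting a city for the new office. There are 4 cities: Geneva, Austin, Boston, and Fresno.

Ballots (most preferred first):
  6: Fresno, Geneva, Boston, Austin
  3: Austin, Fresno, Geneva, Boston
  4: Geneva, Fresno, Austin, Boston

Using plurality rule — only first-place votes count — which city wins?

First-place votes: Geneva 4, Austin 3, Boston 0, Fresno 6.

Fresno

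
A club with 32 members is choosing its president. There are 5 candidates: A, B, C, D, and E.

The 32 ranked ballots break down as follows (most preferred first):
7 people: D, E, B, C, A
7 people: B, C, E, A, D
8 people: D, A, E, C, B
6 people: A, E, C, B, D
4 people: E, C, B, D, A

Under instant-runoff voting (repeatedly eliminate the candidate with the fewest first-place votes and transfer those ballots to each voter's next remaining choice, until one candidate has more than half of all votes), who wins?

Round 1: A 6, B 7, C 0, D 15, E 4. C eliminated.
Round 2: A 6, B 7, D 15, E 4. E eliminated.
Round 3: A 6, B 11, D 15. A eliminated.
Round 4: B 17, D 15. B has a majority (≥17).

B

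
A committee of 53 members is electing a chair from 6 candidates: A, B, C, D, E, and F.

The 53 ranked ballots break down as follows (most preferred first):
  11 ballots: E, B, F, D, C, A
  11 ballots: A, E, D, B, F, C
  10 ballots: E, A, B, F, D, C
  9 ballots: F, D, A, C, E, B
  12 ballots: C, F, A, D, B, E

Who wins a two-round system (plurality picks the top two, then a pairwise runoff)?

E

Round 1 first-place votes: A 11, B 0, C 12, D 0, E 21, F 9. E and C advance.
Runoff: E is ranked above C on 32 ballots, C above E on 21.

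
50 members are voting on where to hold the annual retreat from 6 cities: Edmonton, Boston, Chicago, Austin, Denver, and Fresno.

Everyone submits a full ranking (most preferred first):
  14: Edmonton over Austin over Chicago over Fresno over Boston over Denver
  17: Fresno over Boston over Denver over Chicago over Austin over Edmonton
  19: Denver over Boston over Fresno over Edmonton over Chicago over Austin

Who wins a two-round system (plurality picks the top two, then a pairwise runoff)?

Round 1 first-place votes: Edmonton 14, Boston 0, Chicago 0, Austin 0, Denver 19, Fresno 17. Denver and Fresno advance.
Runoff: Denver is ranked above Fresno on 19 ballots, Fresno above Denver on 31.

Fresno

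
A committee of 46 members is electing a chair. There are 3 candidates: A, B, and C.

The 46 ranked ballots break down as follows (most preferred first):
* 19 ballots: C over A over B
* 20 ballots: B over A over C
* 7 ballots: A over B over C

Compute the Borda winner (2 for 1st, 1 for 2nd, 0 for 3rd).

A

A: 19×1 + 20×1 + 7×2 = 53
B: 19×0 + 20×2 + 7×1 = 47
C: 19×2 + 20×0 + 7×0 = 38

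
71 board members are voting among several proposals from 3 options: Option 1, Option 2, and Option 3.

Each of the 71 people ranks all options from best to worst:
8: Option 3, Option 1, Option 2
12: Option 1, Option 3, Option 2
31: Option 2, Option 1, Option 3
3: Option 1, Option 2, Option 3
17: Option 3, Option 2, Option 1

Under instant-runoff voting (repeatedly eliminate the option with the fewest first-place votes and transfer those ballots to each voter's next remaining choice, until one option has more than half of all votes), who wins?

Round 1: Option 1 15, Option 2 31, Option 3 25. Option 1 eliminated.
Round 2: Option 2 34, Option 3 37. Option 3 has a majority (≥36).

Option 3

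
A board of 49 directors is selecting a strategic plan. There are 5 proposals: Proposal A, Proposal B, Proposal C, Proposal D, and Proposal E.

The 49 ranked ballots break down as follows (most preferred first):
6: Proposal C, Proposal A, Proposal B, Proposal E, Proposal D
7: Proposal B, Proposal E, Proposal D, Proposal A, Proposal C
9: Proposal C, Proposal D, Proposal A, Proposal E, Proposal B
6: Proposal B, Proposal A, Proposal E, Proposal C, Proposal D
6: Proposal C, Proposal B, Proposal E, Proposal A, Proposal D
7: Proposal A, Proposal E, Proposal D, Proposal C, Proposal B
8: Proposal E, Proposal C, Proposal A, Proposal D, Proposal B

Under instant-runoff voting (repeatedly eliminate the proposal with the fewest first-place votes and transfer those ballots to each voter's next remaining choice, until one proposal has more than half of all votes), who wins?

Round 1: Proposal A 7, Proposal B 13, Proposal C 21, Proposal D 0, Proposal E 8. Proposal D eliminated.
Round 2: Proposal A 7, Proposal B 13, Proposal C 21, Proposal E 8. Proposal A eliminated.
Round 3: Proposal B 13, Proposal C 21, Proposal E 15. Proposal B eliminated.
Round 4: Proposal C 21, Proposal E 28. Proposal E has a majority (≥25).

Proposal E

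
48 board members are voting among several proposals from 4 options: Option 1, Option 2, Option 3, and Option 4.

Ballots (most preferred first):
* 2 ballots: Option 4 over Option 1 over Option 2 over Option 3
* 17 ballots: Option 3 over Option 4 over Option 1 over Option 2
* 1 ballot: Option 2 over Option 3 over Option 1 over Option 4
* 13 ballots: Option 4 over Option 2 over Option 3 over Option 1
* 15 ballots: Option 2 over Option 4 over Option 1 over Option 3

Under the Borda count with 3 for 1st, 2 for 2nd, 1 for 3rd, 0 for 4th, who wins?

Option 1: 2×2 + 17×1 + 1×1 + 13×0 + 15×1 = 37
Option 2: 2×1 + 17×0 + 1×3 + 13×2 + 15×3 = 76
Option 3: 2×0 + 17×3 + 1×2 + 13×1 + 15×0 = 66
Option 4: 2×3 + 17×2 + 1×0 + 13×3 + 15×2 = 109

Option 4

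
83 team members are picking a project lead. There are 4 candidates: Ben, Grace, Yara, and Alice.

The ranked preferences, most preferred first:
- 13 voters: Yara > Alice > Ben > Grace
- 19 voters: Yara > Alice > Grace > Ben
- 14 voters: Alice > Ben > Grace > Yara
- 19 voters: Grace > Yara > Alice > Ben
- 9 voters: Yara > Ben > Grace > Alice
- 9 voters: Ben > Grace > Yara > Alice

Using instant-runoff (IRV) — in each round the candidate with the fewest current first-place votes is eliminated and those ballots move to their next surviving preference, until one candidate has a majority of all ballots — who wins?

Grace

Round 1: Ben 9, Grace 19, Yara 41, Alice 14. Ben eliminated.
Round 2: Grace 28, Yara 41, Alice 14. Alice eliminated.
Round 3: Grace 42, Yara 41. Grace has a majority (≥42).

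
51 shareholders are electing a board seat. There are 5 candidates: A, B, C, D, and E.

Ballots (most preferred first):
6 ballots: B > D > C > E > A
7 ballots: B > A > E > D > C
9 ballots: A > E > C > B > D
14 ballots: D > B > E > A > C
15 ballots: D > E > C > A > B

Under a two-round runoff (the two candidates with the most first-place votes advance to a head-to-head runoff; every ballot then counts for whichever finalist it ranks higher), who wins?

D

Round 1 first-place votes: A 9, B 13, C 0, D 29, E 0. D and B advance.
Runoff: D is ranked above B on 29 ballots, B above D on 22.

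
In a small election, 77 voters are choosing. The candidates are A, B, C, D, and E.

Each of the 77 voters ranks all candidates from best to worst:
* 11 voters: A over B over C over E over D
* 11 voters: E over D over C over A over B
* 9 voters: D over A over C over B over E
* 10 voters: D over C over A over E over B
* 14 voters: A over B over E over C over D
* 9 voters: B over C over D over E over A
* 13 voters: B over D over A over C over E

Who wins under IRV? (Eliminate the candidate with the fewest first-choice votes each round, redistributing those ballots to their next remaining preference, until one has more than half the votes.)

Round 1: A 25, B 22, C 0, D 19, E 11. C eliminated.
Round 2: A 25, B 22, D 19, E 11. E eliminated.
Round 3: A 25, B 22, D 30. B eliminated.
Round 4: A 25, D 52. D has a majority (≥39).

D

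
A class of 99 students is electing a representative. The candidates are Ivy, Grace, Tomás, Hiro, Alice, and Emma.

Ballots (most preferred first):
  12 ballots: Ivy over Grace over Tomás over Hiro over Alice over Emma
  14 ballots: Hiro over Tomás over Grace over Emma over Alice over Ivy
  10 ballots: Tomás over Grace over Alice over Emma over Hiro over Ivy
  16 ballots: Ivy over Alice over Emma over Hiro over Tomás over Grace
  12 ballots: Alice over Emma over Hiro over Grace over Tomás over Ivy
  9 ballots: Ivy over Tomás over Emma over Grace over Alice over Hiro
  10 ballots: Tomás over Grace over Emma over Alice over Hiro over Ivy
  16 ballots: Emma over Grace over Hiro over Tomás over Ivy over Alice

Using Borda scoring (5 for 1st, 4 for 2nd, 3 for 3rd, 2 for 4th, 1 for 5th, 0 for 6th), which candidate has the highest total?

Tomás

Ivy: 12×5 + 14×0 + 10×0 + 16×5 + 12×0 + 9×5 + 10×0 + 16×1 = 201
Grace: 12×4 + 14×3 + 10×4 + 16×0 + 12×2 + 9×2 + 10×4 + 16×4 = 276
Tomás: 12×3 + 14×4 + 10×5 + 16×1 + 12×1 + 9×4 + 10×5 + 16×2 = 288
Hiro: 12×2 + 14×5 + 10×1 + 16×2 + 12×3 + 9×0 + 10×1 + 16×3 = 230
Alice: 12×1 + 14×1 + 10×3 + 16×4 + 12×5 + 9×1 + 10×2 + 16×0 = 209
Emma: 12×0 + 14×2 + 10×2 + 16×3 + 12×4 + 9×3 + 10×3 + 16×5 = 281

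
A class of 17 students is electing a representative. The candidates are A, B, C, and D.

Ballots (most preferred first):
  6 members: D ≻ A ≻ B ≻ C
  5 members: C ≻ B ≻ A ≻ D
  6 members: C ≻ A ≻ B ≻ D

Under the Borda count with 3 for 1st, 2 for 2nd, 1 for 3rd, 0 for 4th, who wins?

A: 6×2 + 5×1 + 6×2 = 29
B: 6×1 + 5×2 + 6×1 = 22
C: 6×0 + 5×3 + 6×3 = 33
D: 6×3 + 5×0 + 6×0 = 18

C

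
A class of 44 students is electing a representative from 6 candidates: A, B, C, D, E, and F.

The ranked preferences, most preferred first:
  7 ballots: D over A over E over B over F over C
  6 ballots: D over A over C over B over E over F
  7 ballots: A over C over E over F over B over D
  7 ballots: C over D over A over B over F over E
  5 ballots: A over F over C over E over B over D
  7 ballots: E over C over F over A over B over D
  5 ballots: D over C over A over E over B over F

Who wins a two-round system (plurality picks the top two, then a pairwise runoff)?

Round 1 first-place votes: A 12, B 0, C 7, D 18, E 7, F 0. D and A advance.
Runoff: D is ranked above A on 25 ballots, A above D on 19.

D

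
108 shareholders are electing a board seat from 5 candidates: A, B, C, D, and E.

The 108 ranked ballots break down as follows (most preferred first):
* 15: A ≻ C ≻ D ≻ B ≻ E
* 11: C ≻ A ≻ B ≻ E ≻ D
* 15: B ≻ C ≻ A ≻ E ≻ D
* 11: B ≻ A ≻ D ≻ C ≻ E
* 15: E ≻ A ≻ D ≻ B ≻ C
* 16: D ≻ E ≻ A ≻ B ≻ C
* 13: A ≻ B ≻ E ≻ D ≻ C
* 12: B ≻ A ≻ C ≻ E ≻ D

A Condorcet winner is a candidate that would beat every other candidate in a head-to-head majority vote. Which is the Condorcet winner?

A

A vs B: 70–38
A vs C: 82–26
A vs D: 92–16
A vs E: 77–31
A beats every other candidate.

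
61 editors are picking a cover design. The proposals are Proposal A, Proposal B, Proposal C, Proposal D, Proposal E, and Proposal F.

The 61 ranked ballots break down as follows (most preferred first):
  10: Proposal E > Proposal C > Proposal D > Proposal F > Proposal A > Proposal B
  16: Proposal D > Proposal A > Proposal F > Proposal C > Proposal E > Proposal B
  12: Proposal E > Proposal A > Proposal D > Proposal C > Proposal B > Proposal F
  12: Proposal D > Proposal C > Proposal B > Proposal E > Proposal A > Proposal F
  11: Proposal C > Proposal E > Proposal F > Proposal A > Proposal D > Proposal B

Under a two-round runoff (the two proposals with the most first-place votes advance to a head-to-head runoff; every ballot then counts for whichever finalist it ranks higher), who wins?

Round 1 first-place votes: Proposal A 0, Proposal B 0, Proposal C 11, Proposal D 28, Proposal E 22, Proposal F 0. Proposal D and Proposal E advance.
Runoff: Proposal D is ranked above Proposal E on 28 ballots, Proposal E above Proposal D on 33.

Proposal E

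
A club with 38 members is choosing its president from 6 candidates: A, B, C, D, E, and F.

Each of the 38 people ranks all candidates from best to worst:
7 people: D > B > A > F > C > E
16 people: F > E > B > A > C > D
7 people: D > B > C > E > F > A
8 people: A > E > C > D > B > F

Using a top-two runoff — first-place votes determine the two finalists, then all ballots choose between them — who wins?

Round 1 first-place votes: A 8, B 0, C 0, D 14, E 0, F 16. F and D advance.
Runoff: F is ranked above D on 16 ballots, D above F on 22.

D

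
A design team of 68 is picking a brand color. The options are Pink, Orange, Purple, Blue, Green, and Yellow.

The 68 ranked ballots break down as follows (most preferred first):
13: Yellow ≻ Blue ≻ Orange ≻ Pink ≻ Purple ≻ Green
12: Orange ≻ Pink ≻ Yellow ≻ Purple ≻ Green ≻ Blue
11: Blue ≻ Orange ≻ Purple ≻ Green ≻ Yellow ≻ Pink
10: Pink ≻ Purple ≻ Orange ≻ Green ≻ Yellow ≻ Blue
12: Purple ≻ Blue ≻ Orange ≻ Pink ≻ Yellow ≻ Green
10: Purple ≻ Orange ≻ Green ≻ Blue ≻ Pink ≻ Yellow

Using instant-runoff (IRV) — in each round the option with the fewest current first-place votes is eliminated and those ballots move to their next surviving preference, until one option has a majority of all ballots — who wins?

Round 1: Pink 10, Orange 12, Purple 22, Blue 11, Green 0, Yellow 13. Green eliminated.
Round 2: Pink 10, Orange 12, Purple 22, Blue 11, Yellow 13. Pink eliminated.
Round 3: Orange 12, Purple 32, Blue 11, Yellow 13. Blue eliminated.
Round 4: Orange 23, Purple 32, Yellow 13. Yellow eliminated.
Round 5: Orange 36, Purple 32. Orange has a majority (≥35).

Orange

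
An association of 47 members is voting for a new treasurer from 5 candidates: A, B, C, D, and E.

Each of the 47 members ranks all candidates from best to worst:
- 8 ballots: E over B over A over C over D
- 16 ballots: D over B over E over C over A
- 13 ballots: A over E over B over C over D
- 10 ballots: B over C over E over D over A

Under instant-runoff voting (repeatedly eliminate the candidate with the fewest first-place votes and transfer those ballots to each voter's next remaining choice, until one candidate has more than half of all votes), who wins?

Round 1: A 13, B 10, C 0, D 16, E 8. C eliminated.
Round 2: A 13, B 10, D 16, E 8. E eliminated.
Round 3: A 13, B 18, D 16. A eliminated.
Round 4: B 31, D 16. B has a majority (≥24).

B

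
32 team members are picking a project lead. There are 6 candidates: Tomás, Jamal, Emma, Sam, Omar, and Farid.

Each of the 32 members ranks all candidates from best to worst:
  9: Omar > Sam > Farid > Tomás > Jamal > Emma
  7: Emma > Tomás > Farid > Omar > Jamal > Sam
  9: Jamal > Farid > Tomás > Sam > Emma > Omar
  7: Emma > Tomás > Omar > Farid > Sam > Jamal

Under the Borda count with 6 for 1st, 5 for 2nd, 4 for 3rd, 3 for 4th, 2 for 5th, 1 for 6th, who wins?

Tomás: 9×3 + 7×5 + 9×4 + 7×5 = 133
Jamal: 9×2 + 7×2 + 9×6 + 7×1 = 93
Emma: 9×1 + 7×6 + 9×2 + 7×6 = 111
Sam: 9×5 + 7×1 + 9×3 + 7×2 = 93
Omar: 9×6 + 7×3 + 9×1 + 7×4 = 112
Farid: 9×4 + 7×4 + 9×5 + 7×3 = 130

Tomás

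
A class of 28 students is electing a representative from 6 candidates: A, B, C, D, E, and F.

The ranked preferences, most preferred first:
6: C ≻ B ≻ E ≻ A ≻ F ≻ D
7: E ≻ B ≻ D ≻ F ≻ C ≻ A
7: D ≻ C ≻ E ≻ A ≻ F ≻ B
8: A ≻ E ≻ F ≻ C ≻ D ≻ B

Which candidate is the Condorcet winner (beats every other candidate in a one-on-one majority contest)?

E

E vs A: 20–8
E vs B: 22–6
E vs C: 15–13
E vs D: 21–7
E vs F: 28–0
E beats every other candidate.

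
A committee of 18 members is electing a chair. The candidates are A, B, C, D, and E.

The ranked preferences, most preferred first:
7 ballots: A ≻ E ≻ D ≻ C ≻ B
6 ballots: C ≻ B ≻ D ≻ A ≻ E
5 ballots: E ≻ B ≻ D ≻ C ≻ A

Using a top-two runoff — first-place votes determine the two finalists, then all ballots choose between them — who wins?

Round 1 first-place votes: A 7, B 0, C 6, D 0, E 5. A and C advance.
Runoff: A is ranked above C on 7 ballots, C above A on 11.

C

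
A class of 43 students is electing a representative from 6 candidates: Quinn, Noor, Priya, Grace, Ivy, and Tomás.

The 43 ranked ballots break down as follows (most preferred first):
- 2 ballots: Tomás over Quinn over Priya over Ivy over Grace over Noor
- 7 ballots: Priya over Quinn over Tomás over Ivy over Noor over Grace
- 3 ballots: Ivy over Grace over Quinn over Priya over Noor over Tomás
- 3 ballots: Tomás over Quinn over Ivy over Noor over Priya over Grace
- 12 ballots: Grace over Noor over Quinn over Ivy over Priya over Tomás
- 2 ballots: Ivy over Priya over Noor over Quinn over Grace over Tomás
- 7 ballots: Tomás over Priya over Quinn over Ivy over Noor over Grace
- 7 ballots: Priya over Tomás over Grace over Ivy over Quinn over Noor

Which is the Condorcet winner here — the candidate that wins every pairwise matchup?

Priya vs Quinn: 23–20
Priya vs Noor: 28–15
Priya vs Grace: 28–15
Priya vs Ivy: 23–20
Priya vs Tomás: 31–12
Priya beats every other candidate.

Priya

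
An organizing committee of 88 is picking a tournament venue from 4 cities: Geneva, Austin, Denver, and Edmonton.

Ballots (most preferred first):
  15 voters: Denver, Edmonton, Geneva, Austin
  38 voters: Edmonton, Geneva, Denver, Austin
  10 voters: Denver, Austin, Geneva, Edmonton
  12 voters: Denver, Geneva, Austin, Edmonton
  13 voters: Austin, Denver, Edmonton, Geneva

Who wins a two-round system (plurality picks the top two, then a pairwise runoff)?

Denver

Round 1 first-place votes: Geneva 0, Austin 13, Denver 37, Edmonton 38. Edmonton and Denver advance.
Runoff: Edmonton is ranked above Denver on 38 ballots, Denver above Edmonton on 50.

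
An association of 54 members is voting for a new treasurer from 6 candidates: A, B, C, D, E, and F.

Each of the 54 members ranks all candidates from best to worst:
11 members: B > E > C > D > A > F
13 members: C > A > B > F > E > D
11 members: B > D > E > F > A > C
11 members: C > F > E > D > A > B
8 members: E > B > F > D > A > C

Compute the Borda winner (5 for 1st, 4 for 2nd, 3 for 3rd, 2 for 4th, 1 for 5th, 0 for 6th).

B

A: 11×1 + 13×4 + 11×1 + 11×1 + 8×1 = 93
B: 11×5 + 13×3 + 11×5 + 11×0 + 8×4 = 181
C: 11×3 + 13×5 + 11×0 + 11×5 + 8×0 = 153
D: 11×2 + 13×0 + 11×4 + 11×2 + 8×2 = 104
E: 11×4 + 13×1 + 11×3 + 11×3 + 8×5 = 163
F: 11×0 + 13×2 + 11×2 + 11×4 + 8×3 = 116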